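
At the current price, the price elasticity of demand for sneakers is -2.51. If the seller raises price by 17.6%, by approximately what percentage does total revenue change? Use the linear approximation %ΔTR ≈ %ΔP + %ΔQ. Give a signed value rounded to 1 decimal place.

%ΔQ ≈ Ed × %ΔP = (-2.51) × (+17.6%) = -44.1760%
%ΔTR ≈ %ΔP + %ΔQ = (+17.6%) + (-44.1760%) = -26.5760%

-26.6%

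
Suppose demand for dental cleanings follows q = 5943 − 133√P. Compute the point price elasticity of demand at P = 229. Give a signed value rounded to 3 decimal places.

-0.256

dq/dP = −133/(2√P) = -4.39444. At P = 229, q = 3930.34.
Ed = (dq/dP)·(P/q) = (-4.39444) × (229/3930.34) = -0.25604…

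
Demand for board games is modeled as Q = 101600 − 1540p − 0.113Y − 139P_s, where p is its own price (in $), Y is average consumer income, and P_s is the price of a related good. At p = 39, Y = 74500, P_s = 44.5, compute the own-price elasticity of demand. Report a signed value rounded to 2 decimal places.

At the given values, Q = 101600 − 1540(39) − 0.113(74500) − 139(44.5) = 26936.
∂Q/∂p = −1540.
E = (-1540) × (39/26936) = -2.2297…

-2.23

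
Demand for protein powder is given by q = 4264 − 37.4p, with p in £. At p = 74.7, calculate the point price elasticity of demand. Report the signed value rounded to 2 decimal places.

dq/dp = −37.4. At p = 74.7, q = 4264 − 37.4(74.7) = 1470.22.
Ed = (dq/dp)·(p/q) = −37.4 × (74.7/1470.22) = -1.9002…

-1.90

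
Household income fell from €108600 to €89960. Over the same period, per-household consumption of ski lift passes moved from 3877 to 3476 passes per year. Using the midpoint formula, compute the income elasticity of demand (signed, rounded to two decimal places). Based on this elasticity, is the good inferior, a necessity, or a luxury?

0.58; necessity

%ΔQ = (3476 − 3877)/[( 3877 + 3476)/2] = -401/3676.5 = -0.109071…
%ΔIncome = (89960 − 108600)/[( 108600 + 89960)/2] = -18640/99280 = -0.187751…
E_income = (-401/3676.5) / (-18640/99280) = 0.5809…
0 < E_income < 1 ⇒ normal good, necessity.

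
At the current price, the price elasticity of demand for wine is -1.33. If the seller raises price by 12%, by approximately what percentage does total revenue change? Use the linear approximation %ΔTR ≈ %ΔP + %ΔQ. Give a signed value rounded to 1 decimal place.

%ΔQ ≈ Ed × %ΔP = (-1.33) × (+12%) = -15.9600%
%ΔTR ≈ %ΔP + %ΔQ = (+12%) + (-15.9600%) = -3.9600%

-4.0%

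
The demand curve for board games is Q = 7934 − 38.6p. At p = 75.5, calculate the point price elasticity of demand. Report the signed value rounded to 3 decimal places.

dQ/dp = −38.6. At p = 75.5, Q = 7934 − 38.6(75.5) = 5019.7.
Ed = (dQ/dp)·(p/Q) = −38.6 × (75.5/5019.7) = -0.58057…

-0.581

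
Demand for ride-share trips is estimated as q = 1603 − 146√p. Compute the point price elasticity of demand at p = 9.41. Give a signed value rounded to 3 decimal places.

dq/dp = −146/(2√p) = -23.7973. At p = 9.41, q = 1155.13.
Ed = (dq/dp)·(p/q) = (-23.7973) × (9.41/1155.13) = -0.19385…

-0.194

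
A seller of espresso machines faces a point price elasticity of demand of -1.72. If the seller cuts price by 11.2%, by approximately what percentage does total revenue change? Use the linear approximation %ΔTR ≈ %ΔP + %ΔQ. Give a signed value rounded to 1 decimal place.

+8.1%

%ΔQ ≈ Ed × %ΔP = (-1.72) × (-11.2%) = +19.2640%
%ΔTR ≈ %ΔP + %ΔQ = (-11.2%) + (+19.2640%) = +8.0640%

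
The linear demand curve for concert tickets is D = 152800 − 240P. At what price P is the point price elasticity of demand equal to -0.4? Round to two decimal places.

Ed = −240P/(152800 − 240P). Set this equal to -0.4:
240P = 0.4·(152800 − 240P) ⇒ 240P(1 + 0.4) = 0.4·152800
P = 0.4·152800 / (240·1.4) = 181.9047…

181.90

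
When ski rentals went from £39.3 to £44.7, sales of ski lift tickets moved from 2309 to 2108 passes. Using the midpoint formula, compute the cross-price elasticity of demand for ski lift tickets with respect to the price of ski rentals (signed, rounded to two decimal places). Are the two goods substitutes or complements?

-0.71; complements

%ΔQ_{ski lift tickets} = (2108 − 2309)/avg = -201/2208.5 = -0.091011…
%ΔP_{ski rentals} = (44.7 − 39.3)/avg = 5.4/42 = 0.128571…
E_cross = (-201/2208.5) / (5.4/42) = -0.7078…
E_cross < 0 ⇒ the goods are complements.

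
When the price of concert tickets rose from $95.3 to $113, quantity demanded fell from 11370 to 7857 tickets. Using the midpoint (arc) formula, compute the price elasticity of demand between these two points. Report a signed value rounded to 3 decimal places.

-2.150

%ΔQ = (7857 − 11370) / [(11370 + 7857)/2] = -3513/9613.5 = -0.365423…
%ΔP = (113 − 95.3) / [(95.3 + 113)/2] = 17.7/104.15 = 0.169947…
Arc Ed = %ΔQ / %ΔP = (-3513/9613.5) / (17.7/104.15) = -2.15021…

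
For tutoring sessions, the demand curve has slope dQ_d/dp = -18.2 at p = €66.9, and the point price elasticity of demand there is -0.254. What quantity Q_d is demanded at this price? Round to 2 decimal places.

4793.62

Ed = (dQ_d/dp)·(p/Q_d) ⇒ Q_d = (dQ_d/dp)·p/Ed = (-18.2)·66.9/(-0.254) = 4793.6220…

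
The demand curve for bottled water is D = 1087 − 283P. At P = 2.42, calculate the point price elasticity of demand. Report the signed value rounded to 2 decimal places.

dD/dP = −283. At P = 2.42, D = 1087 − 283(2.42) = 402.14.
Ed = (dD/dP)·(P/D) = −283 × (2.42/402.14) = -1.7030…

-1.70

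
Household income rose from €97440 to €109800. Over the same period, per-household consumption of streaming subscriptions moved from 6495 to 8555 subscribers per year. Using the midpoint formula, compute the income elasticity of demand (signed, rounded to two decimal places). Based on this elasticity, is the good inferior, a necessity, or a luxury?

2.30; luxury

%ΔQ = (8555 − 6495)/[( 6495 + 8555)/2] = 2060/7525 = 0.273754…
%ΔIncome = (109800 − 97440)/[( 97440 + 109800)/2] = 12360/103620 = 0.119281…
E_income = (2060/7525) / (12360/103620) = 2.2950…
E_income > 1 ⇒ normal good, luxury.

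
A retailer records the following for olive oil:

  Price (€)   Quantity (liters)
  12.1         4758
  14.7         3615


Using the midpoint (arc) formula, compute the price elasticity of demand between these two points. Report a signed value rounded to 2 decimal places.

-1.41

%ΔQ = (3615 − 4758) / [(4758 + 3615)/2] = -1143/4186.5 = -0.273020…
%ΔP = (14.7 − 12.1) / [(12.1 + 14.7)/2] = 2.6/13.4 = 0.194029…
Arc Ed = %ΔQ / %ΔP = (-1143/4186.5) / (2.6/13.4) = -1.4071…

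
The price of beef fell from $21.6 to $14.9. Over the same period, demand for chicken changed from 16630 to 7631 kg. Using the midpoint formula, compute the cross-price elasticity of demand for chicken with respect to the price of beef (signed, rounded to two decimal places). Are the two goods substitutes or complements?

%ΔQ_{chicken} = (7631 − 16630)/avg = -8999/12130.5 = -0.741849…
%ΔP_{beef} = (14.9 − 21.6)/avg = -6.7/18.25 = -0.367123…
E_cross = (-8999/12130.5) / (-6.7/18.25) = 2.0207…
E_cross > 0 ⇒ the goods are substitutes.

2.02; substitutes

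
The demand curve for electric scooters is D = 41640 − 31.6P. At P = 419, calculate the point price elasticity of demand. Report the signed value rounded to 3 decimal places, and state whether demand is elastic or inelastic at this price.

-0.466; inelastic

dD/dP = −31.6. At P = 419, D = 41640 − 31.6(419) = 28399.6.
Ed = (dD/dP)·(P/D) = −31.6 × (419/28399.6) = -0.46621…
|Ed| = 0.466 < 1, so demand is inelastic.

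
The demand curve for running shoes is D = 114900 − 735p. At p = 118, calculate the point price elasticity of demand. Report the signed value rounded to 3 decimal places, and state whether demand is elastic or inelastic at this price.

-3.079; elastic

dD/dp = −735. At p = 118, D = 114900 − 735(118) = 28170.
Ed = (dD/dp)·(p/D) = −735 × (118/28170) = -3.07880…
|Ed| = 3.079 > 1, so demand is elastic.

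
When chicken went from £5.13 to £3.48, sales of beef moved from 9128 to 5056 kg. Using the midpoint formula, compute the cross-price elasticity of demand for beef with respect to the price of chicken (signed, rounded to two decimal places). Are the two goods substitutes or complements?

1.50; substitutes

%ΔQ_{beef} = (5056 − 9128)/avg = -4072/7092 = -0.574168…
%ΔP_{chicken} = (3.48 − 5.13)/avg = -1.65/4.305 = -0.383275…
E_cross = (-4072/7092) / (-1.65/4.305) = 1.4980…
E_cross > 0 ⇒ the goods are substitutes.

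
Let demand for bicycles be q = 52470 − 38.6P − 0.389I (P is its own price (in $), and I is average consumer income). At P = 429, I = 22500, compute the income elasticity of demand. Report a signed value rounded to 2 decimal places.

-0.32

At the given values, q = 52470 − 38.6(429) − 0.389(22500) = 27158.1.
∂q/∂I = -0.389.
E = (-0.389) × (22500/27158.1) = -0.3222…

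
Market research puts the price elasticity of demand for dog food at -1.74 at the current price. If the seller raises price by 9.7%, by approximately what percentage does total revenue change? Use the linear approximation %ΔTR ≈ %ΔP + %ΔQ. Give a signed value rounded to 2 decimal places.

-7.18%

%ΔQ ≈ Ed × %ΔP = (-1.74) × (+9.7%) = -16.8780%
%ΔTR ≈ %ΔP + %ΔQ = (+9.7%) + (-16.8780%) = -7.1780%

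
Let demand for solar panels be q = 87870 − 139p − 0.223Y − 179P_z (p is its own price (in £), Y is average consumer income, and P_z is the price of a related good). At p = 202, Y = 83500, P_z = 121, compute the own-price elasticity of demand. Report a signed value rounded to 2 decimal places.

At the given values, q = 87870 − 139(202) − 0.223(83500) − 179(121) = 19512.5.
∂q/∂p = −139.
E = (-139) × (202/19512.5) = -1.4389…

-1.44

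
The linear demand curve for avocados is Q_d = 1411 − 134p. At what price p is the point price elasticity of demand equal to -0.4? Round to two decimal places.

Ed = −134p/(1411 − 134p). Set this equal to -0.4:
134p = 0.4·(1411 − 134p) ⇒ 134p(1 + 0.4) = 0.4·1411
p = 0.4·1411 / (134·1.4) = 3.0085…

3.01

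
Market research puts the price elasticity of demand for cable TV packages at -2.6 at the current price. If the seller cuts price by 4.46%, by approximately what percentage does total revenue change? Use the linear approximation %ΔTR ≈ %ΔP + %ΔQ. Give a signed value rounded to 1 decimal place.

+7.1%

%ΔQ ≈ Ed × %ΔP = (-2.6) × (-4.46%) = +11.5960%
%ΔTR ≈ %ΔP + %ΔQ = (-4.46%) + (+11.5960%) = +7.1360%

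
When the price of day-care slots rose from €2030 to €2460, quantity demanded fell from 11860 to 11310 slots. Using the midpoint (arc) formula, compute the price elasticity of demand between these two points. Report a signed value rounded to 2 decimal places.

%ΔQ = (11310 − 11860) / [(11860 + 11310)/2] = -550/11585 = -0.047475…
%ΔP = (2460 − 2030) / [(2030 + 2460)/2] = 430/2245 = 0.191536…
Arc Ed = %ΔQ / %ΔP = (-550/11585) / (430/2245) = -0.2478…

-0.25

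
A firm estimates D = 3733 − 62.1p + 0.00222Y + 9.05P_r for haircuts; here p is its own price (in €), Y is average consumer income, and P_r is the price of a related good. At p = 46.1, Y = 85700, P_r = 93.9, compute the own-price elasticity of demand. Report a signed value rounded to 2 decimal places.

-1.50

At the given values, D = 3733 − 62.1(46.1) + 0.00222(85700) + 9.05(93.9) = 1910.239.
∂D/∂p = −62.1.
E = (-62.1) × (46.1/1910.239) = -1.4986…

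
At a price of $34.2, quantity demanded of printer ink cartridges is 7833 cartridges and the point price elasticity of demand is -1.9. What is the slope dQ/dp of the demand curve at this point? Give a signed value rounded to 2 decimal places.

-435.17

Ed = (dQ/dp)·(p/Q) ⇒ dQ/dp = Ed·Q/p = (-1.9)·7833/34.2 = -435.1666…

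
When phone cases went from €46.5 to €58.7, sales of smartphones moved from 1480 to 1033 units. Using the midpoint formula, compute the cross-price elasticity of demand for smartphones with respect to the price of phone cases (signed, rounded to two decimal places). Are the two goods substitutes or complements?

-1.53; complements

%ΔQ_{smartphones} = (1033 − 1480)/avg = -447/1256.5 = -0.355750…
%ΔP_{phone cases} = (58.7 − 46.5)/avg = 12.2/52.6 = 0.231939…
E_cross = (-447/1256.5) / (12.2/52.6) = -1.5338…
E_cross < 0 ⇒ the goods are complements.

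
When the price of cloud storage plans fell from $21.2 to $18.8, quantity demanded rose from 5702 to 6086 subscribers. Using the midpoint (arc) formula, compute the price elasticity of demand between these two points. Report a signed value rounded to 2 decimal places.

-0.54

%ΔQ = (6086 − 5702) / [(5702 + 6086)/2] = 384/5894 = 0.065151…
%ΔP = (18.8 − 21.2) / [(21.2 + 18.8)/2] = -2.4/20 = -0.12
Arc Ed = %ΔQ / %ΔP = (384/5894) / (-2.4/20) = -0.5429…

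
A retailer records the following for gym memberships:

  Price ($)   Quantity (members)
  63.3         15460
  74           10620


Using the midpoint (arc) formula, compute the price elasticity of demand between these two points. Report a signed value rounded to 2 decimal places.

-2.38

%ΔQ = (10620 − 15460) / [(15460 + 10620)/2] = -4840/13040 = -0.371165…
%ΔP = (74 − 63.3) / [(63.3 + 74)/2] = 10.7/68.65 = 0.155863…
Arc Ed = %ΔQ / %ΔP = (-4840/13040) / (10.7/68.65) = -2.3813…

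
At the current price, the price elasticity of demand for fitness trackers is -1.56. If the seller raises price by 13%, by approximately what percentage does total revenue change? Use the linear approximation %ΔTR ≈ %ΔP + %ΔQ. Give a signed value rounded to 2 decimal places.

-7.28%

%ΔQ ≈ Ed × %ΔP = (-1.56) × (+13%) = -20.2800%
%ΔTR ≈ %ΔP + %ΔQ = (+13%) + (-20.2800%) = -7.2800%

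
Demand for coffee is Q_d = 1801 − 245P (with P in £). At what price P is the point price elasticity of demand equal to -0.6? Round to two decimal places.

2.76

Ed = −245P/(1801 − 245P). Set this equal to -0.6:
245P = 0.6·(1801 − 245P) ⇒ 245P(1 + 0.6) = 0.6·1801
P = 0.6·1801 / (245·1.6) = 2.7566…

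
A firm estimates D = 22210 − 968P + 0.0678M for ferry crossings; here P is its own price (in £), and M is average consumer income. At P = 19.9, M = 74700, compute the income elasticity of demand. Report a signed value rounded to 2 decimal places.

0.63

At the given values, D = 22210 − 968(19.9) + 0.0678(74700) = 8011.46.
∂D/∂M = 0.0678.
E = (0.0678) × (74700/8011.46) = 0.6321…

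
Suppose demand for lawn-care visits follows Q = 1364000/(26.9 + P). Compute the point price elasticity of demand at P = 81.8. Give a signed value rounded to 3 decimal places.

-0.753

dQ/dP = −1364000/(26.9 + P)² = -115.44. At P = 81.8, Q = 12548.3.
Ed = (dQ/dP)·(P/Q) = (-115.44) × (81.8/12548.3) = -0.75252…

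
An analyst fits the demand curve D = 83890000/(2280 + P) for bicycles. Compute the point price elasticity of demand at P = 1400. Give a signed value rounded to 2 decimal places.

dD/dP = −83890000/(2280 + P)² = -6.19462. At P = 1400, D = 22796.2.
Ed = (dD/dP)·(P/D) = (-6.19462) × (1400/22796.2) = -0.3804…

-0.38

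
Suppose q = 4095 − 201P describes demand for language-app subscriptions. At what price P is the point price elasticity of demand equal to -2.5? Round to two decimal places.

14.55

Ed = −201P/(4095 − 201P). Set this equal to -2.5:
201P = 2.5·(4095 − 201P) ⇒ 201P(1 + 2.5) = 2.5·4095
P = 2.5·4095 / (201·3.5) = 14.5522…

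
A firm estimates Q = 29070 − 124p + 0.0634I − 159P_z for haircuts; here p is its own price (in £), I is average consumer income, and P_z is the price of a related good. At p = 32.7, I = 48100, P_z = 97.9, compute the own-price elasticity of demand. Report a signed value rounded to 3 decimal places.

-0.324

At the given values, Q = 29070 − 124(32.7) + 0.0634(48100) − 159(97.9) = 12498.64.
∂Q/∂p = −124.
E = (-124) × (32.7/12498.64) = -0.32441…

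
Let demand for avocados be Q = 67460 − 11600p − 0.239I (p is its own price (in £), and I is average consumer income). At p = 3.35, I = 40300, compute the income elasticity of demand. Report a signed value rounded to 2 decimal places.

-0.51

At the given values, Q = 67460 − 11600(3.35) − 0.239(40300) = 18968.3.
∂Q/∂I = -0.239.
E = (-0.239) × (40300/18968.3) = -0.5077…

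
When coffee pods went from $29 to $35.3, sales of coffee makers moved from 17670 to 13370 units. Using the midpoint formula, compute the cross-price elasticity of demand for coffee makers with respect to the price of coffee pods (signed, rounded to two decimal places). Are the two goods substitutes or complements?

-1.41; complements

%ΔQ_{coffee makers} = (13370 − 17670)/avg = -4300/15520 = -0.277061…
%ΔP_{coffee pods} = (35.3 − 29)/avg = 6.3/32.15 = 0.195956…
E_cross = (-4300/15520) / (6.3/32.15) = -1.4138…
E_cross < 0 ⇒ the goods are complements.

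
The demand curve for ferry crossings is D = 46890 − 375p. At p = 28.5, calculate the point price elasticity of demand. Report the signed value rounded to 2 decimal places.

-0.30

dD/dp = −375. At p = 28.5, D = 46890 − 375(28.5) = 36202.5.
Ed = (dD/dp)·(p/D) = −375 × (28.5/36202.5) = -0.2952…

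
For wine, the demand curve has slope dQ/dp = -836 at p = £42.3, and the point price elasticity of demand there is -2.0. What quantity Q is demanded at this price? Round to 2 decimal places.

Ed = (dQ/dp)·(p/Q) ⇒ Q = (dQ/dp)·p/Ed = (-836)·42.3/(-2.0) = 17681.4

17681.40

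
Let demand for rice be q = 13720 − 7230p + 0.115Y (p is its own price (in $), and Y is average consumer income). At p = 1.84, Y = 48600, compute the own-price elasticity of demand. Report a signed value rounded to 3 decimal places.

-2.215

At the given values, q = 13720 − 7230(1.84) + 0.115(48600) = 6005.8.
∂q/∂p = −7230.
E = (-7230) × (1.84/6005.8) = -2.21505…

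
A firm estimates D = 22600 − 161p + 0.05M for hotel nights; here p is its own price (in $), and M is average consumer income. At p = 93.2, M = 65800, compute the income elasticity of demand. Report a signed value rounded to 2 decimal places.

0.30

At the given values, D = 22600 − 161(93.2) + 0.05(65800) = 10884.8.
∂D/∂M = 0.05.
E = (0.05) × (65800/10884.8) = 0.3022…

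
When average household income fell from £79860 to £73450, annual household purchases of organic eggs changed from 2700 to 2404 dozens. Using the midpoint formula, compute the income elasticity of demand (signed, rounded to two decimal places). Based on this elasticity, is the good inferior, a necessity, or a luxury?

1.39; luxury

%ΔQ = (2404 − 2700)/[( 2700 + 2404)/2] = -296/2552 = -0.115987…
%ΔIncome = (73450 − 79860)/[( 79860 + 73450)/2] = -6410/76655 = -0.083621…
E_income = (-296/2552) / (-6410/76655) = 1.3870…
E_income > 1 ⇒ normal good, luxury.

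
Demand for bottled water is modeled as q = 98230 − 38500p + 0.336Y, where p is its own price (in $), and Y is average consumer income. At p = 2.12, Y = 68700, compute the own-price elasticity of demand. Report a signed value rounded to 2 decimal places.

At the given values, q = 98230 − 38500(2.12) + 0.336(68700) = 39693.2.
∂q/∂p = −38500.
E = (-38500) × (2.12/39693.2) = -2.0562…

-2.06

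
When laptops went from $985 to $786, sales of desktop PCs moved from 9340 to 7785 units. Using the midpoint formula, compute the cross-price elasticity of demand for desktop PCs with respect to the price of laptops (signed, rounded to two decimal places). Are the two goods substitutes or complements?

0.81; substitutes

%ΔQ_{desktop PCs} = (7785 − 9340)/avg = -1555/8562.5 = -0.181605…
%ΔP_{laptops} = (786 − 985)/avg = -199/885.5 = -0.224731…
E_cross = (-1555/8562.5) / (-199/885.5) = 0.8081…
E_cross > 0 ⇒ the goods are substitutes.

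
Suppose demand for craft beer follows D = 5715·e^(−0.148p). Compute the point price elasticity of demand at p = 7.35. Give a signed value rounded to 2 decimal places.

dD/dp = −0.148·D = -285.005. At p = 7.35, D = 1925.71.
Ed = (dD/dp)·(p/D) = (-285.005) × (7.35/1925.71) = -1.0878

-1.09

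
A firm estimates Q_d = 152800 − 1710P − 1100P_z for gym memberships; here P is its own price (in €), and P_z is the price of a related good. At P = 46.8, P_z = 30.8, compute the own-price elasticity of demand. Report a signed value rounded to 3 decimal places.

At the given values, Q_d = 152800 − 1710(46.8) − 1100(30.8) = 38892.
∂Q_d/∂P = −1710.
E = (-1710) × (46.8/38892) = -2.05769…

-2.058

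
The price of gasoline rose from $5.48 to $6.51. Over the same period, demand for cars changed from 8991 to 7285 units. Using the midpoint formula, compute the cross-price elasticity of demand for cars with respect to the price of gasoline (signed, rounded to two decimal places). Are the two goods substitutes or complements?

%ΔQ_{cars} = (7285 − 8991)/avg = -1706/8138 = -0.209633…
%ΔP_{gasoline} = (6.51 − 5.48)/avg = 1.03/5.995 = 0.171809…
E_cross = (-1706/8138) / (1.03/5.995) = -1.2201…
E_cross < 0 ⇒ the goods are complements.

-1.22; complements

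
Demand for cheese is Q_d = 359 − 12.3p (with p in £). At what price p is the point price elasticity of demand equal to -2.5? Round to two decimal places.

20.85

Ed = −12.3p/(359 − 12.3p). Set this equal to -2.5:
12.3p = 2.5·(359 − 12.3p) ⇒ 12.3p(1 + 2.5) = 2.5·359
p = 2.5·359 / (12.3·3.5) = 20.8478…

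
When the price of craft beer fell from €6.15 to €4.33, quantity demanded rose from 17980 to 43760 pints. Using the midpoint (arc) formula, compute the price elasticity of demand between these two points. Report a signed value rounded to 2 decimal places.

%ΔQ = (43760 − 17980) / [(17980 + 43760)/2] = 25780/30870 = 0.835114…
%ΔP = (4.33 − 6.15) / [(6.15 + 4.33)/2] = -1.82/5.24 = -0.347328…
Arc Ed = %ΔQ / %ΔP = (25780/30870) / (-1.82/5.24) = -2.4043…

-2.40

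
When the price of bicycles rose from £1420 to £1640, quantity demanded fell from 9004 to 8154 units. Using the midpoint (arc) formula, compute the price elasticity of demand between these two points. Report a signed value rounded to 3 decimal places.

-0.689

%ΔQ = (8154 − 9004) / [(9004 + 8154)/2] = -850/8579 = -0.099079…
%ΔP = (1640 − 1420) / [(1420 + 1640)/2] = 220/1530 = 0.143790…
Arc Ed = %ΔQ / %ΔP = (-850/8579) / (220/1530) = -0.68905…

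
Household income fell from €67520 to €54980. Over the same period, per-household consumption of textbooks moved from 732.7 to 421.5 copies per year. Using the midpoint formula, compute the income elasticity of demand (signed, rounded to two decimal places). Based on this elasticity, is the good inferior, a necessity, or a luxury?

2.63; luxury

%ΔQ = (421.5 − 732.7)/[( 732.7 + 421.5)/2] = -311.2/577.1 = -0.539247…
%ΔIncome = (54980 − 67520)/[( 67520 + 54980)/2] = -12540/61250 = -0.204734…
E_income = (-311.2/577.1) / (-12540/61250) = 2.6338…
E_income > 1 ⇒ normal good, luxury.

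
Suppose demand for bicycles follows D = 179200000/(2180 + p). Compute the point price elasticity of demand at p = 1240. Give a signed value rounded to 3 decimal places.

-0.363

dD/dp = −179200000/(2180 + p)² = -15.321. At p = 1240, D = 52397.7.
Ed = (dD/dp)·(p/D) = (-15.321) × (1240/52397.7) = -0.36257…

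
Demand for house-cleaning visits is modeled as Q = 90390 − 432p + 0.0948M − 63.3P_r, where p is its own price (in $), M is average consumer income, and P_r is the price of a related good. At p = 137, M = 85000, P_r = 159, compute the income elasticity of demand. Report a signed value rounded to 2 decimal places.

0.28

At the given values, Q = 90390 − 432(137) + 0.0948(85000) − 63.3(159) = 29199.3.
∂Q/∂M = 0.0948.
E = (0.0948) × (85000/29199.3) = 0.2759…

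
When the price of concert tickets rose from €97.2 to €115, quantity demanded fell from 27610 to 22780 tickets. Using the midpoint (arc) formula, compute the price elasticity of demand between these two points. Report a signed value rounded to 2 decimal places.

%ΔQ = (22780 − 27610) / [(27610 + 22780)/2] = -4830/25195 = -0.191704…
%ΔP = (115 − 97.2) / [(97.2 + 115)/2] = 17.8/106.1 = 0.167766…
Arc Ed = %ΔQ / %ΔP = (-4830/25195) / (17.8/106.1) = -1.1426…

-1.14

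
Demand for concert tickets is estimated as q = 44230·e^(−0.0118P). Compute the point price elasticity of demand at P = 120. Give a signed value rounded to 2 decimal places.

-1.42

dq/dP = −0.0118·q = -126.66. At P = 120, q = 10733.9.
Ed = (dq/dP)·(P/q) = (-126.66) × (120/10733.9) = -1.416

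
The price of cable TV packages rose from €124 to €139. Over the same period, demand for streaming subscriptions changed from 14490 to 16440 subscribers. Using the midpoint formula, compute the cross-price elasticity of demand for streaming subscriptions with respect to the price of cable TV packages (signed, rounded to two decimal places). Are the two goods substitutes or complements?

1.11; substitutes

%ΔQ_{streaming subscriptions} = (16440 − 14490)/avg = 1950/15465 = 0.126091…
%ΔP_{cable TV packages} = (139 − 124)/avg = 15/131.5 = 0.114068…
E_cross = (1950/15465) / (15/131.5) = 1.1053…
E_cross > 0 ⇒ the goods are substitutes.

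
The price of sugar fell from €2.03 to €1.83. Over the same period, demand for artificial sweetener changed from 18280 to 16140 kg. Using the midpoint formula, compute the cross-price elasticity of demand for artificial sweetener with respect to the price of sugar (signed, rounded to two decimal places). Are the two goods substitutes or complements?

1.20; substitutes

%ΔQ_{artificial sweetener} = (16140 − 18280)/avg = -2140/17210 = -0.124346…
%ΔP_{sugar} = (1.83 − 2.03)/avg = -0.2/1.93 = -0.103626…
E_cross = (-2140/17210) / (-0.2/1.93) = 1.1999…
E_cross > 0 ⇒ the goods are substitutes.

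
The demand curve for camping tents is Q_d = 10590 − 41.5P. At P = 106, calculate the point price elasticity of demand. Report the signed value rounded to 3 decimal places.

-0.711

dQ_d/dP = −41.5. At P = 106, Q_d = 10590 − 41.5(106) = 6191.
Ed = (dQ_d/dP)·(P/Q_d) = −41.5 × (106/6191) = -0.71054…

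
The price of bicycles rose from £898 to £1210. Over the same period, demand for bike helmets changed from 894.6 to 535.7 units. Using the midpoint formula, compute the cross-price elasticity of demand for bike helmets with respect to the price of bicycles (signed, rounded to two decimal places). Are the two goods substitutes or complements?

%ΔQ_{bike helmets} = (535.7 − 894.6)/avg = -358.9/715.15 = -0.501852…
%ΔP_{bicycles} = (1210 − 898)/avg = 312/1054 = 0.296015…
E_cross = (-358.9/715.15) / (312/1054) = -1.6953…
E_cross < 0 ⇒ the goods are complements.

-1.70; complements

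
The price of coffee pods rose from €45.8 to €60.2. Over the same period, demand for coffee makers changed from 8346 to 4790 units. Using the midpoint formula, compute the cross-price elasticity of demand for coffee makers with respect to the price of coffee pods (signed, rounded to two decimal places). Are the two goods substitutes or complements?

-1.99; complements

%ΔQ_{coffee makers} = (4790 − 8346)/avg = -3556/6568 = -0.541412…
%ΔP_{coffee pods} = (60.2 − 45.8)/avg = 14.4/53 = 0.271698…
E_cross = (-3556/6568) / (14.4/53) = -1.9927…
E_cross < 0 ⇒ the goods are complements.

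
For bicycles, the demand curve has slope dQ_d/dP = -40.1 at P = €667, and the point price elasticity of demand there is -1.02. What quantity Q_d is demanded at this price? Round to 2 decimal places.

Ed = (dQ_d/dP)·(P/Q_d) ⇒ Q_d = (dQ_d/dP)·P/Ed = (-40.1)·667/(-1.02) = 26222.2549…

26222.25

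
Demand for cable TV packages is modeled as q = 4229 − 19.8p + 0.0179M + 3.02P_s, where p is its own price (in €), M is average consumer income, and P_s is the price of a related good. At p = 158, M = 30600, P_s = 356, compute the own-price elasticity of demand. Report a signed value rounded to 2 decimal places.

-1.15

At the given values, q = 4229 − 19.8(158) + 0.0179(30600) + 3.02(356) = 2723.46.
∂q/∂p = −19.8.
E = (-19.8) × (158/2723.46) = -1.1486…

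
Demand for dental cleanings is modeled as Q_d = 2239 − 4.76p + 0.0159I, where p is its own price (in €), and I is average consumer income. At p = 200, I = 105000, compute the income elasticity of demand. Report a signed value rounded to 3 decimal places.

0.565

At the given values, Q_d = 2239 − 4.76(200) + 0.0159(105000) = 2956.5.
∂Q_d/∂I = 0.0159.
E = (0.0159) × (105000/2956.5) = 0.56468…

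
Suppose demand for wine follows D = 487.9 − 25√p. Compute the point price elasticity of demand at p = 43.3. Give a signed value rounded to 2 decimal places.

dD/dp = −25/(2√p) = -1.89962. At p = 43.3, D = 323.393.
Ed = (dD/dp)·(p/D) = (-1.89962) × (43.3/323.393) = -0.2543…

-0.25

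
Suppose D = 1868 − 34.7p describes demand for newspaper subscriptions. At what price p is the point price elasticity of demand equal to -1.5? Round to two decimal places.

32.30

Ed = −34.7p/(1868 − 34.7p). Set this equal to -1.5:
34.7p = 1.5·(1868 − 34.7p) ⇒ 34.7p(1 + 1.5) = 1.5·1868
p = 1.5·1868 / (34.7·2.5) = 32.2997…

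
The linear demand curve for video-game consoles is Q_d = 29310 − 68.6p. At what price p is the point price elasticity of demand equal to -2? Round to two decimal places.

Ed = −68.6p/(29310 − 68.6p). Set this equal to -2:
68.6p = 2·(29310 − 68.6p) ⇒ 68.6p(1 + 2) = 2·29310
p = 2·29310 / (68.6·3) = 284.8396…

284.84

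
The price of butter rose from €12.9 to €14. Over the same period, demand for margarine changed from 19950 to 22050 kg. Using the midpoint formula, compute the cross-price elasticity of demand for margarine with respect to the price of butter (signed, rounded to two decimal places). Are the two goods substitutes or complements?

1.22; substitutes

%ΔQ_{margarine} = (22050 − 19950)/avg = 2100/21000 = 0.1
%ΔP_{butter} = (14 − 12.9)/avg = 1.1/13.45 = 0.081784…
E_cross = (2100/21000) / (1.1/13.45) = 1.2227…
E_cross > 0 ⇒ the goods are substitutes.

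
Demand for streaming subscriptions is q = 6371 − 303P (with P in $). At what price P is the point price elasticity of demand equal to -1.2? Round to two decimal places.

Ed = −303P/(6371 − 303P). Set this equal to -1.2:
303P = 1.2·(6371 − 303P) ⇒ 303P(1 + 1.2) = 1.2·6371
P = 1.2·6371 / (303·2.2) = 11.4689…

11.47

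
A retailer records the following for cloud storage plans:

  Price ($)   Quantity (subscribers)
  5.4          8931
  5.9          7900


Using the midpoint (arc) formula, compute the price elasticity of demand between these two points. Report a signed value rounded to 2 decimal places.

-1.38

%ΔQ = (7900 − 8931) / [(8931 + 7900)/2] = -1031/8415.5 = -0.122512…
%ΔP = (5.9 − 5.4) / [(5.4 + 5.9)/2] = 0.5/5.65 = 0.088495…
Arc Ed = %ΔQ / %ΔP = (-1031/8415.5) / (0.5/5.65) = -1.3843…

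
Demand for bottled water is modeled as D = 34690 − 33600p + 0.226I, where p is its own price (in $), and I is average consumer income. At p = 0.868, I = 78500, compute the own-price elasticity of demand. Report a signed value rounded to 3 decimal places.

-1.254

At the given values, D = 34690 − 33600(0.868) + 0.226(78500) = 23266.2.
∂D/∂p = −33600.
E = (-33600) × (0.868/23266.2) = -1.25352…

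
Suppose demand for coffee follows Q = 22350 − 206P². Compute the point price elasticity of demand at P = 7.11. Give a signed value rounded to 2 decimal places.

dQ/dP = −2·206·P = -2929.32. At P = 7.11, Q = 11936.2674.
Ed = (dQ/dP)·(P/Q) = (-2929.32) × (7.11/11936.2674) = -1.7448…

-1.74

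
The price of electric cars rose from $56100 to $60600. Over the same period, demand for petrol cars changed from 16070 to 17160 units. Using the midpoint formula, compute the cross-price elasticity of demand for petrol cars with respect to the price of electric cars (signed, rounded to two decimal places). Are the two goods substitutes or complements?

%ΔQ_{petrol cars} = (17160 − 16070)/avg = 1090/16615 = 0.065603…
%ΔP_{electric cars} = (60600 − 56100)/avg = 4500/58350 = 0.077120…
E_cross = (1090/16615) / (4500/58350) = 0.8506…
E_cross > 0 ⇒ the goods are substitutes.

0.85; substitutes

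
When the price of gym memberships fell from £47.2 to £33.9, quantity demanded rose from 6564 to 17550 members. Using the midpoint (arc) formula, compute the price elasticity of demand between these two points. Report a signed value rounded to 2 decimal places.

%ΔQ = (17550 − 6564) / [(6564 + 17550)/2] = 10986/12057 = 0.911171…
%ΔP = (33.9 − 47.2) / [(47.2 + 33.9)/2] = -13.3/40.55 = -0.327990…
Arc Ed = %ΔQ / %ΔP = (10986/12057) / (-13.3/40.55) = -2.7780…

-2.78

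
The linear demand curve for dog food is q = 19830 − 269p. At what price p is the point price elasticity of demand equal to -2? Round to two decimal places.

Ed = −269p/(19830 − 269p). Set this equal to -2:
269p = 2·(19830 − 269p) ⇒ 269p(1 + 2) = 2·19830
p = 2·19830 / (269·3) = 49.1449…

49.14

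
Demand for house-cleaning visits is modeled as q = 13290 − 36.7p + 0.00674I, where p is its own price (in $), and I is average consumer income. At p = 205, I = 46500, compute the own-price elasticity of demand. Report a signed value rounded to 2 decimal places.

-1.24

At the given values, q = 13290 − 36.7(205) + 0.00674(46500) = 6079.91.
∂q/∂p = −36.7.
E = (-36.7) × (205/6079.91) = -1.2374…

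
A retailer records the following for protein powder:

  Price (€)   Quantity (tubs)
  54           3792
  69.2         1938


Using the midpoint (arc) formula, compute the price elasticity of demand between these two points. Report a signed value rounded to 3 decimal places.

-2.623

%ΔQ = (1938 − 3792) / [(3792 + 1938)/2] = -1854/2865 = -0.647120…
%ΔP = (69.2 − 54) / [(54 + 69.2)/2] = 15.2/61.6 = 0.246753…
Arc Ed = %ΔQ / %ΔP = (-1854/2865) / (15.2/61.6) = -2.62254…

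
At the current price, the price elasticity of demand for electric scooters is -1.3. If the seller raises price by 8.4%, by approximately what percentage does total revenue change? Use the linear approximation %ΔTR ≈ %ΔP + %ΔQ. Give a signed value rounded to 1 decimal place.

-2.5%

%ΔQ ≈ Ed × %ΔP = (-1.3) × (+8.4%) = -10.9200%
%ΔTR ≈ %ΔP + %ΔQ = (+8.4%) + (-10.9200%) = -2.5200%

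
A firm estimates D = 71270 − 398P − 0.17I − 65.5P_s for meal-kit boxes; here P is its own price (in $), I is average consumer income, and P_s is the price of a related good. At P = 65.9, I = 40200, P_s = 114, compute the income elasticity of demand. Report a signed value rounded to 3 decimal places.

-0.222

At the given values, D = 71270 − 398(65.9) − 0.17(40200) − 65.5(114) = 30740.8.
∂D/∂I = -0.17.
E = (-0.17) × (40200/30740.8) = -0.22231…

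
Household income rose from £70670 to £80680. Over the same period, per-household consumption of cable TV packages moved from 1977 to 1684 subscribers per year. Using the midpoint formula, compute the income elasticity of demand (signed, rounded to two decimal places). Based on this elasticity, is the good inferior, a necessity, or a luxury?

%ΔQ = (1684 − 1977)/[( 1977 + 1684)/2] = -293/1830.5 = -0.160065…
%ΔIncome = (80680 − 70670)/[( 70670 + 80680)/2] = 10010/75675 = 0.132276…
E_income = (-293/1830.5) / (10010/75675) = -1.2100…
E_income < 0 ⇒ inferior good.

-1.21; inferior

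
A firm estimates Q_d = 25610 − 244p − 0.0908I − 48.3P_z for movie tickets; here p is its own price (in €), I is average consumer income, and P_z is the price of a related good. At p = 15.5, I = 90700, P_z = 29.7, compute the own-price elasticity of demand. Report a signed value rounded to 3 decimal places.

-0.311

At the given values, Q_d = 25610 − 244(15.5) − 0.0908(90700) − 48.3(29.7) = 12157.93.
∂Q_d/∂p = −244.
E = (-244) × (15.5/12157.93) = -0.31107…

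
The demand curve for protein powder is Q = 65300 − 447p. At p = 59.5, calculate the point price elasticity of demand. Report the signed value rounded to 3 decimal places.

dQ/dp = −447. At p = 59.5, Q = 65300 − 447(59.5) = 38703.5.
Ed = (dQ/dp)·(p/Q) = −447 × (59.5/38703.5) = -0.68718…

-0.687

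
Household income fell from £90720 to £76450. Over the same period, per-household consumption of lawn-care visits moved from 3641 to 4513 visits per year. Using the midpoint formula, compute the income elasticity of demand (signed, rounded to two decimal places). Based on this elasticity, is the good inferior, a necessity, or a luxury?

%ΔQ = (4513 − 3641)/[( 3641 + 4513)/2] = 872/4077 = 0.213882…
%ΔIncome = (76450 − 90720)/[( 90720 + 76450)/2] = -14270/83585 = -0.170724…
E_income = (872/4077) / (-14270/83585) = -1.2527…
E_income < 0 ⇒ inferior good.

-1.25; inferior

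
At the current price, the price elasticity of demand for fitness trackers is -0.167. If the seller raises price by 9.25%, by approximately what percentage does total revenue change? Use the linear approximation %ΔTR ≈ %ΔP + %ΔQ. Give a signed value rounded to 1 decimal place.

+7.7%

%ΔQ ≈ Ed × %ΔP = (-0.167) × (+9.25%) = -1.5448%
%ΔTR ≈ %ΔP + %ΔQ = (+9.25%) + (-1.5448%) = +7.7053%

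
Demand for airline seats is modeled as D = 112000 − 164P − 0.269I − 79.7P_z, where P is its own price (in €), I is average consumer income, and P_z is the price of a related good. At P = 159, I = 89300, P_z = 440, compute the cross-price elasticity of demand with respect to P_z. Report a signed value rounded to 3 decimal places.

At the given values, D = 112000 − 164(159) − 0.269(89300) − 79.7(440) = 26834.3.
∂D/∂P_z = -79.7.
E = (-79.7) × (440/26834.3) = -1.30683…

-1.307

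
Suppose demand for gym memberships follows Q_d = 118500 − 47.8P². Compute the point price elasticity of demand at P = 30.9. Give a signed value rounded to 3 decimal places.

-1.253

dQ_d/dP = −2·47.8·P = -2954.04. At P = 30.9, Q_d = 72860.082.
Ed = (dQ_d/dP)·(P/Q_d) = (-2954.04) × (30.9/72860.082) = -1.25280…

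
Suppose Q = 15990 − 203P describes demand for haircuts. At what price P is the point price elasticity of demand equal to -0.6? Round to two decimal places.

29.54

Ed = −203P/(15990 − 203P). Set this equal to -0.6:
203P = 0.6·(15990 − 203P) ⇒ 203P(1 + 0.6) = 0.6·15990
P = 0.6·15990 / (203·1.6) = 29.5381…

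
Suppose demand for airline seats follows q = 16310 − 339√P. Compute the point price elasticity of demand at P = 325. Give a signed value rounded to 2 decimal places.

-0.30

dq/dP = −339/(2√P) = -9.40217. At P = 325, q = 10198.6.
Ed = (dq/dP)·(P/q) = (-9.40217) × (325/10198.6) = -0.2996…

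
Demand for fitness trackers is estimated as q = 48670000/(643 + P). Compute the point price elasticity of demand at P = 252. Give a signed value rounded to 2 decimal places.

-0.28

dq/dP = −48670000/(643 + P)² = -60.7597. At P = 252, q = 54379.9.
Ed = (dq/dP)·(P/q) = (-60.7597) × (252/54379.9) = -0.2815…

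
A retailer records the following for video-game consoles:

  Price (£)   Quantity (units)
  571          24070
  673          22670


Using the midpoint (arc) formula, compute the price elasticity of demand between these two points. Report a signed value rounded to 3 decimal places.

%ΔQ = (22670 − 24070) / [(24070 + 22670)/2] = -1400/23370 = -0.059905…
%ΔP = (673 − 571) / [(571 + 673)/2] = 102/622 = 0.163987…
Arc Ed = %ΔQ / %ΔP = (-1400/23370) / (102/622) = -0.36530…

-0.365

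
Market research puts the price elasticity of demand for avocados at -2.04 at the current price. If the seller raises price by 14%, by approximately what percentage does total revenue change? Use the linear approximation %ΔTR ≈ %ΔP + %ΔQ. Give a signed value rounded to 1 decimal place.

-14.6%

%ΔQ ≈ Ed × %ΔP = (-2.04) × (+14%) = -28.5600%
%ΔTR ≈ %ΔP + %ΔQ = (+14%) + (-28.5600%) = -14.5600%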